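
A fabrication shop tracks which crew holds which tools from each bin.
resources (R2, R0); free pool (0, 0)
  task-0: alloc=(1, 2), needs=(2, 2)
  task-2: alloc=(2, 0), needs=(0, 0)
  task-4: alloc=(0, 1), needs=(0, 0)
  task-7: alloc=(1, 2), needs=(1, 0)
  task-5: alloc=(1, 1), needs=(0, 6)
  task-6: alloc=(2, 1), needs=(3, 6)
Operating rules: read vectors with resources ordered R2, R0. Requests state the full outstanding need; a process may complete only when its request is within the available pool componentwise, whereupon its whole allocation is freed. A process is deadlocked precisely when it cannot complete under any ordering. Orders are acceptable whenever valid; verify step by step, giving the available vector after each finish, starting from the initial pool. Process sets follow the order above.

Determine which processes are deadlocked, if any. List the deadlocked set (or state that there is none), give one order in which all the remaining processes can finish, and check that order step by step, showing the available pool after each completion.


Deadlocked: task-5 and task-6.
Key observation: task-2, task-7, task-0, task-4 can finish, but then (4, 5) is all there is, and the blocked group's R0 demands exceed it.
The rest can finish in the order task-2, task-7, task-0, task-4. Check, step by step:
  pool = (0, 0)
  task-2: need (0, 0) fits (0, 0); releases (2, 0), pool now (2, 0)
  task-7: need (1, 0) fits (2, 0); releases (1, 2), pool now (3, 2)
  task-0: need (2, 2) fits (3, 2); releases (1, 2), pool now (4, 4)
  task-4: need (0, 0) fits (4, 4); releases (0, 1), pool now (4, 5)
None of the blocked processes ever fits:
  task-5 still needs (0, 6) but only (4, 5) is free — short on R0
  task-6 still needs (3, 6) but only (4, 5) is free — short on R0


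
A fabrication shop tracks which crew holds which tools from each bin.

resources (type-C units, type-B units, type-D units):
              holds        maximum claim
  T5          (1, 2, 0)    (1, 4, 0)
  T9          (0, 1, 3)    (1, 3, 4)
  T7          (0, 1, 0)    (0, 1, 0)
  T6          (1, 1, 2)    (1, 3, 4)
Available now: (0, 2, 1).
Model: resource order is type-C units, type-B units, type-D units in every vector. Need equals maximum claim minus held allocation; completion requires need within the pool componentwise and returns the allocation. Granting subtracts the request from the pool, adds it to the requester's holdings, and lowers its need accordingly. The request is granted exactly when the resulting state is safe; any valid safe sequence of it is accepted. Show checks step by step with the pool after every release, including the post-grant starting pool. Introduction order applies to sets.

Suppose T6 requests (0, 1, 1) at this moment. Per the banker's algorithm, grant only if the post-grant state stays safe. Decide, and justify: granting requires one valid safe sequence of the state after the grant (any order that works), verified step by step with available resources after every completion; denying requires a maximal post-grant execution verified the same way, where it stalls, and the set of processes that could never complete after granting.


DENY — the pretend-granted state is unsafe.
Key observation: after T7, T5 complete, (1, 4, 0) is the best the pool ever gets, yet each leftover process wants more type-D units.
After a pretend grant, a maximal execution: T7, T5 — then nothing else fits. Check, step by step:
  pool = (0, 1, 0)
  T7 needs (0, 0, 0) <= (0, 1, 0) -> finishes; pool += (0, 1, 0) = (0, 2, 0)
  T5 needs (0, 2, 0) <= (0, 2, 0) -> finishes; pool += (1, 2, 0) = (1, 4, 0)
  T9 still needs (1, 2, 1) but only (1, 4, 0) is free — short on type-D units
  T6 still needs (0, 1, 1) but only (1, 4, 0) is free — short on type-D units
Processes that could never finish after the grant: T9 and T6.


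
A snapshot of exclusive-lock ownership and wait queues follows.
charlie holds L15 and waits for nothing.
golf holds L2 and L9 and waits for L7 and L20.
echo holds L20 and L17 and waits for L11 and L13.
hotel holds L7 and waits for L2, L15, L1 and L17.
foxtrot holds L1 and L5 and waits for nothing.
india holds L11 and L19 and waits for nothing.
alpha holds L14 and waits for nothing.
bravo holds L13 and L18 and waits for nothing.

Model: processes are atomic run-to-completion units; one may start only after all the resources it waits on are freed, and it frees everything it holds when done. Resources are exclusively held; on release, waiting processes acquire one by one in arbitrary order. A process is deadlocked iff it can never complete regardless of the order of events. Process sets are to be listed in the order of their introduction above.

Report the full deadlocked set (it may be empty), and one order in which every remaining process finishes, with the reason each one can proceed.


Deadlocked: golf and hotel.
Key observation: the wait chain closes on itself along golf -> hotel -> golf; no other process is dragged down with it.
A valid finishing order for the others: india, bravo, alpha, echo, foxtrot, charlie.
Verifying each step:
  run india (it waits on nothing); releases L11 and L19
  run bravo (it waits on nothing); releases L13 and L18
  run alpha (it waits on nothing); releases L14
  echo waits on L11 and L13 — all released -> runs and releases L20 and L17
  run foxtrot (it waits on nothing); releases L1 and L5
  run charlie (it waits on nothing); releases L15


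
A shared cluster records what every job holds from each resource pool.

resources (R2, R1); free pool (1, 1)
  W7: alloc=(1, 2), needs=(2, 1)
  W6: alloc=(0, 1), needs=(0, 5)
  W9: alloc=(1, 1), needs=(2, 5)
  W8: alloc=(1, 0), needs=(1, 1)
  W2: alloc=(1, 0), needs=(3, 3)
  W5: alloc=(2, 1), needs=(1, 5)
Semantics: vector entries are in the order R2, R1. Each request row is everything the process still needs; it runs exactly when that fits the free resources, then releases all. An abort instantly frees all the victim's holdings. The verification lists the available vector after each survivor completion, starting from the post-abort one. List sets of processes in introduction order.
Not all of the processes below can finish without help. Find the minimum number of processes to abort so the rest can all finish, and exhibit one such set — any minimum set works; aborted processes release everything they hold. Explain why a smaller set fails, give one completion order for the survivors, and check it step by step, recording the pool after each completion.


The answer: abort W6 and W9.
Key observation: no ordering could ever have run W5 before the abort of W6 and W9; with (1, 2) back in the pool it fits at step 4.
No one abort is enough; case by case: W7 alone leaves W6 blocked (short on R1); W6 alone leaves W9 blocked (short on R1); W9 alone leaves W6 blocked (short on R1); W8 alone leaves W6 blocked (short on R1); W2 alone leaves W6 blocked (short on R1); W5 alone leaves W6 blocked (short on R1).
The survivors complete as W8, W2, W7, W5. Verifying each step (starting from the post-abort pool):
  pool = (2, 3)
  W8: need (1, 1) fits (2, 3); releases (1, 0), pool now (3, 3)
  W2: need (3, 3) fits (3, 3); releases (1, 0), pool now (4, 3)
  W7: need (2, 1) fits (4, 3); releases (1, 2), pool now (5, 5)
  W5: need (1, 5) fits (5, 5); releases (2, 1), pool now (7, 6)


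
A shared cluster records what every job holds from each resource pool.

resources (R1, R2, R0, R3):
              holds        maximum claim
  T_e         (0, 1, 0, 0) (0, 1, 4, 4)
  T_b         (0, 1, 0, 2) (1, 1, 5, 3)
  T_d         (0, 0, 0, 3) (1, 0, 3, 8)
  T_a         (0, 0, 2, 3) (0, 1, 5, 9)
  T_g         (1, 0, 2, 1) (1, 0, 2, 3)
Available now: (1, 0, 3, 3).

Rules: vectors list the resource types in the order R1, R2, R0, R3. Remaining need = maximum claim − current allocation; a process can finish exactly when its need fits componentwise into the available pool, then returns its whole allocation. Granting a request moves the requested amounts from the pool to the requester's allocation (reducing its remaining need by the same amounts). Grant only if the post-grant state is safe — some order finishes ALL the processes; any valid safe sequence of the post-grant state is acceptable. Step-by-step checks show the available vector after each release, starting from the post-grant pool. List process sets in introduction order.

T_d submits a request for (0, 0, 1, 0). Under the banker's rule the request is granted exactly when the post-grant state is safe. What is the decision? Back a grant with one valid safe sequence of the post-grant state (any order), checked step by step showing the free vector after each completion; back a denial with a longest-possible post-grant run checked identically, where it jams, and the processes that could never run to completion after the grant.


DENY. Granting would leave the state unsafe.
Key observation: after T_g, T_e the pool peaks at (2, 1, 4, 4), and each blocked process is short somewhere: T_b on R0; T_d on R3; T_a on R3.
After a pretend grant, a maximal execution: T_g, T_e — then nothing else fits. Step-by-step check:
  pool = (1, 0, 2, 3)
  T_g: need (0, 0, 0, 2) fits (1, 0, 2, 3); releases (1, 0, 2, 1), pool now (2, 0, 4, 4)
  T_e: need (0, 0, 4, 4) fits (2, 0, 4, 4); releases (0, 1, 0, 0), pool now (2, 1, 4, 4)
  T_b still needs (1, 0, 5, 1) but only (2, 1, 4, 4) is free — short on R0
  T_d still needs (1, 0, 2, 5) but only (2, 1, 4, 4) is free — short on R3
  T_a still needs (0, 1, 3, 6) but only (2, 1, 4, 4) is free — short on R3
Processes that could never finish after the grant: T_b, T_d and T_a.


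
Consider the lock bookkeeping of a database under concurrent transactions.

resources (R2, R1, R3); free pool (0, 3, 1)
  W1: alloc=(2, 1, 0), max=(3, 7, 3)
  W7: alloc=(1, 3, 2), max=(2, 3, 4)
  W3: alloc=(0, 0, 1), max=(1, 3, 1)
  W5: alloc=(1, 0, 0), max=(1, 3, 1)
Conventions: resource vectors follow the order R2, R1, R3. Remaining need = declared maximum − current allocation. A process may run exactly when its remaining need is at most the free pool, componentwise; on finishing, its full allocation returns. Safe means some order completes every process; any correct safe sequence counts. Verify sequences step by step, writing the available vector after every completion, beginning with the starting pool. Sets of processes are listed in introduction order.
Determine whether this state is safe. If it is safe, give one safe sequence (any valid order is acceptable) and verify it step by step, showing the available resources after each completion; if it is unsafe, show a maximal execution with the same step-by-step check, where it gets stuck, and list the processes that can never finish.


The state is SAFE; one workable sequence: W5, W3, W7, W1.
Key observation: the order's first zero-slack moment is W5 ((0, 3, 1) needed, (0, 3, 1) free — a requested resource with nothing to spare).
Verifying each step:
  pool = (0, 3, 1)
  W5 needs (0, 3, 1) <= (0, 3, 1) -> finishes; pool += (1, 0, 0) = (1, 3, 1)
  W3 needs (1, 3, 0) <= (1, 3, 1) -> finishes; pool += (0, 0, 1) = (1, 3, 2)
  W7 needs (1, 0, 2) <= (1, 3, 2) -> finishes; pool += (1, 3, 2) = (2, 6, 4)
  W1 needs (1, 6, 3) <= (2, 6, 4) -> finishes; pool += (2, 1, 0) = (4, 7, 4)


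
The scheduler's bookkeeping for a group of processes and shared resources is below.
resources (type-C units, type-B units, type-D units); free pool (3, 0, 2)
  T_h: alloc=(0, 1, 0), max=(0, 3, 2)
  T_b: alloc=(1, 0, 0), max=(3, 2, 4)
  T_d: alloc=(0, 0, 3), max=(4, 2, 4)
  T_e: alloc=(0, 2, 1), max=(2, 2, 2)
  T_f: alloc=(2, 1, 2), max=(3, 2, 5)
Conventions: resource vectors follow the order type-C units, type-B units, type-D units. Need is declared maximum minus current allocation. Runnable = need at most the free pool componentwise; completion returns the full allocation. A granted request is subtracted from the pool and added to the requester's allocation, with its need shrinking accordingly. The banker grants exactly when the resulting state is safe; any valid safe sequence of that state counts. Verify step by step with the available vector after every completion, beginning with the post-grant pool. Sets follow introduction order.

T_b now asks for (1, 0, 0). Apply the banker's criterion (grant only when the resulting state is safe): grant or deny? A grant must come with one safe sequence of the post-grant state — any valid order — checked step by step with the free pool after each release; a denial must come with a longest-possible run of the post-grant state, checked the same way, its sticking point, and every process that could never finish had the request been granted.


GRANT. The post-grant state is safe; one safe sequence: T_e, T_h, T_f, T_d, T_b.
Key observation: granting shrinks the pool to (2, 0, 2), yet T_e still fits and the chain goes through.
Step-by-step check of the post-grant state:
  pool = (2, 0, 2)
  run T_e (needs (2, 0, 1), free (2, 0, 2)); after release of (0, 2, 1) the pool is (2, 2, 3)
  run T_h (needs (0, 2, 2), free (2, 2, 3)); after release of (0, 1, 0) the pool is (2, 3, 3)
  run T_f (needs (1, 1, 3), free (2, 3, 3)); after release of (2, 1, 2) the pool is (4, 4, 5)
  run T_d (needs (4, 2, 1), free (4, 4, 5)); after release of (0, 0, 3) the pool is (4, 4, 8)
  run T_b (needs (1, 2, 4), free (4, 4, 8)); after release of (2, 0, 0) the pool is (6, 4, 8)


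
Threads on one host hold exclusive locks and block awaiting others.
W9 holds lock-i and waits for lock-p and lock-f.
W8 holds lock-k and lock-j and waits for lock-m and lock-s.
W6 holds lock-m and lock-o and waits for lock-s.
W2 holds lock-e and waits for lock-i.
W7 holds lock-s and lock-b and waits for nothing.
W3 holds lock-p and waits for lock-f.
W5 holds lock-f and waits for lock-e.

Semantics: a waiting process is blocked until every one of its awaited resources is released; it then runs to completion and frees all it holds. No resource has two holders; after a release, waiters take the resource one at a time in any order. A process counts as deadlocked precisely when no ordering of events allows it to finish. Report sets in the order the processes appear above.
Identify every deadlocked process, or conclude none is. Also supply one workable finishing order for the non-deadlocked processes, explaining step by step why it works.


Deadlocked: W9, W2, W3 and W5.
Key observation: W9 -> W3 -> W5 -> W2 -> W9 is a circular wait — nothing in it can go first; no other process is dragged down with it.
A valid finishing order for the others: W7, W6, W8.
Walking it through:
  W7 waits on nothing -> runs at once and releases lock-s and lock-b
  W6: everything it awaited (lock-s) is free; runs, freeing lock-m and lock-o
  W8: everything it awaited (lock-m and lock-s) is free; runs, freeing lock-k and lock-j


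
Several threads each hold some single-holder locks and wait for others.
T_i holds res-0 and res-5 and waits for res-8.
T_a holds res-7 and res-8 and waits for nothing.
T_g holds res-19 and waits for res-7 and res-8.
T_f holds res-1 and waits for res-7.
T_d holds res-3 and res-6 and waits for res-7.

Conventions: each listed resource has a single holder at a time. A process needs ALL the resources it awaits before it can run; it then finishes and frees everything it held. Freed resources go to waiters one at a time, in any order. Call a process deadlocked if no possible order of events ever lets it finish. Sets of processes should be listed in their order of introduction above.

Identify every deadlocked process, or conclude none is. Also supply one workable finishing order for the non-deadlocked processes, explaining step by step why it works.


Nothing here is deadlocked.
Key observation: although several processes wait, no cycle exists — each chain bottoms out at a free runner.
The rest can finish in the order T_a, T_g, T_i, T_d, T_f.
Step-by-step check:
  run T_a (it waits on nothing); releases res-7 and res-8
  T_g waits on res-7 and res-8 — all released -> runs and releases res-19
  T_i waits on res-8 — all released -> runs and releases res-0 and res-5
  T_d waits on res-7 — all released -> runs and releases res-3 and res-6
  T_f waits on res-7 — all released -> runs and releases res-1


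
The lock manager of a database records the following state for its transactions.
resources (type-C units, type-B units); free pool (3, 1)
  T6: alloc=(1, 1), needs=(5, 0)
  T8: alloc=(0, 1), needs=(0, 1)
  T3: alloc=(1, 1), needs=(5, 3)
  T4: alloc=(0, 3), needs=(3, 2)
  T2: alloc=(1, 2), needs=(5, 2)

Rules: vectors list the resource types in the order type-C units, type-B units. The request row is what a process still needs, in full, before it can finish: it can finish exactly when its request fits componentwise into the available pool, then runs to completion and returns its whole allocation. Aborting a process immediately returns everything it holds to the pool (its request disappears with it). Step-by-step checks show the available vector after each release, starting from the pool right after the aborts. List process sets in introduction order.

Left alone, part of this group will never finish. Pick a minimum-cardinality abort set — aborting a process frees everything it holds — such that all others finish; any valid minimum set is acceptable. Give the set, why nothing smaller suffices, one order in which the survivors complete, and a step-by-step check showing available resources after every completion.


Minimum abort set: T3 and T2.
Key observation: the returned (2, 3) from T3 and T2 is what brings T6 — unrunnable before, under any order — into play at step 2.
Minimality, checking each single-abort alternative: T6 alone leaves T3 blocked (short on type-C units); T8 alone leaves T6 blocked (short on type-C units); T3 alone leaves T6 blocked (short on type-C units); T4 alone leaves T6 blocked (short on type-C units); T2 alone leaves T6 blocked (short on type-C units).
One survivor order: T4, T6, T8. Check, step by step (post-abort pool first):
  pool = (5, 4)
  run T4 (needs (3, 2), free (5, 4)); after release of (0, 3) the pool is (5, 7)
  run T6 (needs (5, 0), free (5, 7)); after release of (1, 1) the pool is (6, 8)
  run T8 (needs (0, 1), free (6, 8)); after release of (0, 1) the pool is (6, 9)


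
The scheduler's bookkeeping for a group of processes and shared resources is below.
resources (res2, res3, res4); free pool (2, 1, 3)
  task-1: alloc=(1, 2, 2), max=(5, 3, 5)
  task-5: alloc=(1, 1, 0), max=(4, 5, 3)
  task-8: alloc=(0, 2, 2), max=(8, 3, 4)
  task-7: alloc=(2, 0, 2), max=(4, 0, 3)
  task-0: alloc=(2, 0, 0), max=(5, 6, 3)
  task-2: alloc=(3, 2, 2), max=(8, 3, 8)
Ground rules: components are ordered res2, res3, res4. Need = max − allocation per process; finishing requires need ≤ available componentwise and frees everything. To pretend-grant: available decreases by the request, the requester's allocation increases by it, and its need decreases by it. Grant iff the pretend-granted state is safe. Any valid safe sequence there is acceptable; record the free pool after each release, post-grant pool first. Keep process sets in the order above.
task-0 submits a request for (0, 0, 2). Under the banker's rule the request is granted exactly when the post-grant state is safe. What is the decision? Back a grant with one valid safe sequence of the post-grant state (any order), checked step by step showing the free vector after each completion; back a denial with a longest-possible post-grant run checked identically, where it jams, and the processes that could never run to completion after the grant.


DENY. Granting would leave the state unsafe.
Key observation: after task-7, task-1 the pool peaks at (5, 3, 5), and each blocked process is short somewhere: task-5 on res3; task-8 on res2; task-0 on res3; task-2 on res4.
Pretend the grant happened; the run task-7, task-1 goes as far as possible. Step-by-step check:
  pool = (2, 1, 1)
  task-7 needs (2, 0, 1) <= (2, 1, 1) -> finishes; pool += (2, 0, 2) = (4, 1, 3)
  task-1 needs (4, 1, 3) <= (4, 1, 3) -> finishes; pool += (1, 2, 2) = (5, 3, 5)
  task-5 cannot run: need (3, 4, 3) vs free (5, 3, 5) (insufficient res3)
  task-8 cannot run: need (8, 1, 2) vs free (5, 3, 5) (insufficient res2)
  task-0 cannot run: need (3, 6, 1) vs free (5, 3, 5) (insufficient res3)
  task-2 cannot run: need (5, 1, 6) vs free (5, 3, 5) (insufficient res4)
Post-grant, the permanently blocked set is task-5, task-8, task-0 and task-2.


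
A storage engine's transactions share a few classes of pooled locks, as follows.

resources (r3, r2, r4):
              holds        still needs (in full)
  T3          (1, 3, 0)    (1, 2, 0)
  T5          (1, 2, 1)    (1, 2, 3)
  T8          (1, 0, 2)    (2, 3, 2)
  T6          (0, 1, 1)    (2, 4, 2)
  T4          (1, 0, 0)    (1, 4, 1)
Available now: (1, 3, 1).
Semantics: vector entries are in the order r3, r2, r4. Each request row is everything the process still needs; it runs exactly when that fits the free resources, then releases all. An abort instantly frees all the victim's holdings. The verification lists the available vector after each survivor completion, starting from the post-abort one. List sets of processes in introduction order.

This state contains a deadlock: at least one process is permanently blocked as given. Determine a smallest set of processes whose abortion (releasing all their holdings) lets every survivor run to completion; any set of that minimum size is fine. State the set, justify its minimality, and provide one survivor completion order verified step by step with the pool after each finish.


Abort T6.
Key observation: T8 had no path to completion before; after the abort of T6 ((0, 1, 1) returned), step 3 is where it fits.
No smaller set exists: with zero aborts the deadlock remains.
One survivor order: T4, T3, T8, T5. Walking it through (post-abort pool first):
  pool = (1, 4, 2)
  run T4 (needs (1, 4, 1), free (1, 4, 2)); after release of (1, 0, 0) the pool is (2, 4, 2)
  run T3 (needs (1, 2, 0), free (2, 4, 2)); after release of (1, 3, 0) the pool is (3, 7, 2)
  run T8 (needs (2, 3, 2), free (3, 7, 2)); after release of (1, 0, 2) the pool is (4, 7, 4)
  run T5 (needs (1, 2, 3), free (4, 7, 4)); after release of (1, 2, 1) the pool is (5, 9, 5)


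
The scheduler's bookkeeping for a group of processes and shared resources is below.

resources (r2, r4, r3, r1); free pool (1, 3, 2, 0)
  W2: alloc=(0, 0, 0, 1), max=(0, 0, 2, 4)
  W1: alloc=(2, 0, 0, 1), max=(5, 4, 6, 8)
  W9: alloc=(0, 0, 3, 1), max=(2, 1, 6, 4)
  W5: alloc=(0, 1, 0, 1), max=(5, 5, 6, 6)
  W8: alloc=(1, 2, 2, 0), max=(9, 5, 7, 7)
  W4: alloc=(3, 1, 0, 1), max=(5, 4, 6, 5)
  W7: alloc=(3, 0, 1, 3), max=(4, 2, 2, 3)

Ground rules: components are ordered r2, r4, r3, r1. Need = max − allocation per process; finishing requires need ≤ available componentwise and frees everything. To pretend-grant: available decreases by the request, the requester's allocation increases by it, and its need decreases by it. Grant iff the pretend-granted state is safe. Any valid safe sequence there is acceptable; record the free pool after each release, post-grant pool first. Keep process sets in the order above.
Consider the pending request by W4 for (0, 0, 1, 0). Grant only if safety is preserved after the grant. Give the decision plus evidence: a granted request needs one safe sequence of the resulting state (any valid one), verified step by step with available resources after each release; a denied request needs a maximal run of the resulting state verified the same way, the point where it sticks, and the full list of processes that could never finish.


DENY. Granting would leave the state unsafe.
Key observation: after W7, W2 complete, (4, 3, 2, 4) is the best the pool ever gets, yet each leftover process wants more r3.
On the post-grant state, W7, W2 is a maximal run — nothing extends it. Verifying each step:
  pool = (1, 3, 1, 0)
  W7: need (1, 2, 1, 0) fits (1, 3, 1, 0); releases (3, 0, 1, 3), pool now (4, 3, 2, 3)
  W2: need (0, 0, 2, 3) fits (4, 3, 2, 3); releases (0, 0, 0, 1), pool now (4, 3, 2, 4)
  blocked: W1 wants (3, 4, 6, 7), pool (4, 3, 2, 4) — not enough r4, r3 and r1
  blocked: W9 wants (2, 1, 3, 3), pool (4, 3, 2, 4) — not enough r3
  blocked: W5 wants (5, 4, 6, 5), pool (4, 3, 2, 4) — not enough r2, r4, r3 and r1
  blocked: W8 wants (8, 3, 5, 7), pool (4, 3, 2, 4) — not enough r2, r3 and r1
  blocked: W4 wants (2, 3, 5, 4), pool (4, 3, 2, 4) — not enough r3
Had the request been granted, W1, W9, W5, W8 and W4 could never finish.


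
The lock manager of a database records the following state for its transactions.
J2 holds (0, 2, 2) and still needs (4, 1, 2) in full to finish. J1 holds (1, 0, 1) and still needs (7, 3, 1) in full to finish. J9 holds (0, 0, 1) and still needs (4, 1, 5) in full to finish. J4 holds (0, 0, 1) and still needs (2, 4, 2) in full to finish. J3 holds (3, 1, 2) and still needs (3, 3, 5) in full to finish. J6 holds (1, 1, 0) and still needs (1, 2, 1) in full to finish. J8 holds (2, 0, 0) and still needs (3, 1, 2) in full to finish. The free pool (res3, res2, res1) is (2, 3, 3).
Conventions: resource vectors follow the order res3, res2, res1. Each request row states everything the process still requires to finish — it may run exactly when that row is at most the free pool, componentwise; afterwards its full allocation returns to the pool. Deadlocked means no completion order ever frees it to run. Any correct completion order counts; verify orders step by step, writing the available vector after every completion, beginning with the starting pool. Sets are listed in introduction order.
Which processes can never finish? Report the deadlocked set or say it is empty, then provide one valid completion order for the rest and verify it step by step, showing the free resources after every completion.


The deadlocked set is empty.
Key observation: beginning at J6, releases accumulate fast enough that every process eventually fits.
A valid finishing order for the others: J6, J8, J2, J4, J3, J9, J1. Verifying each step:
  pool = (2, 3, 3)
  run J6 (needs (1, 2, 1), free (2, 3, 3)); after release of (1, 1, 0) the pool is (3, 4, 3)
  run J8 (needs (3, 1, 2), free (3, 4, 3)); after release of (2, 0, 0) the pool is (5, 4, 3)
  run J2 (needs (4, 1, 2), free (5, 4, 3)); after release of (0, 2, 2) the pool is (5, 6, 5)
  run J4 (needs (2, 4, 2), free (5, 6, 5)); after release of (0, 0, 1) the pool is (5, 6, 6)
  run J3 (needs (3, 3, 5), free (5, 6, 6)); after release of (3, 1, 2) the pool is (8, 7, 8)
  run J9 (needs (4, 1, 5), free (8, 7, 8)); after release of (0, 0, 1) the pool is (8, 7, 9)
  run J1 (needs (7, 3, 1), free (8, 7, 9)); after release of (1, 0, 1) the pool is (9, 7, 10)


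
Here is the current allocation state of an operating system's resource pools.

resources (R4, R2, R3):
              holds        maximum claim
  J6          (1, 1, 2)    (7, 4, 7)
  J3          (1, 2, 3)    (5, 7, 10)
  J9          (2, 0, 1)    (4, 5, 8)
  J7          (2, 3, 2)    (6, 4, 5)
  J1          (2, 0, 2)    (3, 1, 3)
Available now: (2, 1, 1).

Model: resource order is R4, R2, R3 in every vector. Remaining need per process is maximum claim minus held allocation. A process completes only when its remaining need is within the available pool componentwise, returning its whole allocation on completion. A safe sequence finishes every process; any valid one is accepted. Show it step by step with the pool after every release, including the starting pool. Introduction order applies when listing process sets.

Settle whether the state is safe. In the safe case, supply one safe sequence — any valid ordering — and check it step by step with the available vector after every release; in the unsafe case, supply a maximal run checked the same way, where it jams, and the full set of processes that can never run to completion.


SAFE, for example via the order J1, J7, J6, J9, J3.
Key observation: J1 marks the first exact bind of the order: its need (1, 1, 1) fits the free (2, 1, 1) with zero slack on a requested resource.
Step-by-step check:
  pool = (2, 1, 1)
  run J1 (needs (1, 1, 1), free (2, 1, 1)); after release of (2, 0, 2) the pool is (4, 1, 3)
  run J7 (needs (4, 1, 3), free (4, 1, 3)); after release of (2, 3, 2) the pool is (6, 4, 5)
  run J6 (needs (6, 3, 5), free (6, 4, 5)); after release of (1, 1, 2) the pool is (7, 5, 7)
  run J9 (needs (2, 5, 7), free (7, 5, 7)); after release of (2, 0, 1) the pool is (9, 5, 8)
  run J3 (needs (4, 5, 7), free (9, 5, 8)); after release of (1, 2, 3) the pool is (10, 7, 11)


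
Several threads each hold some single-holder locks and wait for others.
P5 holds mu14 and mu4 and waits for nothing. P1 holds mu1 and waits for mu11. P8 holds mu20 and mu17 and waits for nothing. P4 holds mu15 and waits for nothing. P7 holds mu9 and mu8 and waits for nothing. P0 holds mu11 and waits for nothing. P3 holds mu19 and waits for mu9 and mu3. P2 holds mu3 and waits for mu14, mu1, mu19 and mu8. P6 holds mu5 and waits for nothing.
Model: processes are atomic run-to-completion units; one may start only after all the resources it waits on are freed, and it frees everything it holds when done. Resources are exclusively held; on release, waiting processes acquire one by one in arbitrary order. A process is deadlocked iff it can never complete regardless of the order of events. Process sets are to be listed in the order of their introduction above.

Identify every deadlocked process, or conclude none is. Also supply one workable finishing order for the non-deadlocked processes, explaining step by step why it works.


Deadlocked set: P3 and P2.
Key observation: P3 -> P2 -> P3 is a circular wait — nothing in it can go first; no other process is dragged down with it.
A valid finishing order for the others: P7, P0, P4, P5, P6, P8, P1.
Verifying each step:
  P7: no waits; runs immediately, freeing mu9 and mu8
  P0: no waits; runs immediately, freeing mu11
  P4: no waits; runs immediately, freeing mu15
  P5: no waits; runs immediately, freeing mu14 and mu4
  P6: no waits; runs immediately, freeing mu5
  P8: no waits; runs immediately, freeing mu20 and mu17
  P1: everything it awaited (mu11) is free; runs, freeing mu1


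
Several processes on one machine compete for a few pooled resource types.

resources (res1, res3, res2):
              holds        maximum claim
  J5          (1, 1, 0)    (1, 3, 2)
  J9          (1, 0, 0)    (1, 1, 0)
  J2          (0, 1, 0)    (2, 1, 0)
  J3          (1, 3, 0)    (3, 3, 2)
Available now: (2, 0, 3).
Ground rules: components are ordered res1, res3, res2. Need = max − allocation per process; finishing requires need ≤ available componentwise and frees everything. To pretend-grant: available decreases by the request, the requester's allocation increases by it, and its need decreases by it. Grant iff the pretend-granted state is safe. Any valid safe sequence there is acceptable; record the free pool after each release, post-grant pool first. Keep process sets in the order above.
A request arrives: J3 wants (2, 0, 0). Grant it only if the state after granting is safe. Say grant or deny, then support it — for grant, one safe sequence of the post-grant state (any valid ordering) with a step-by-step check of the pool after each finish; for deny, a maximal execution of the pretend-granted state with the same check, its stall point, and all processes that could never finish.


GRANT: granting preserves safety; a valid post-grant sequence is J3, J9, J2, J5.
Key observation: (0, 0, 3) free after granting still covers J3 first, and each release covers the next.
Step-by-step check of the post-grant state:
  pool = (0, 0, 3)
  J3: need (0, 0, 2) fits (0, 0, 3); releases (3, 3, 0), pool now (3, 3, 3)
  J9: need (0, 1, 0) fits (3, 3, 3); releases (1, 0, 0), pool now (4, 3, 3)
  J2: need (2, 0, 0) fits (4, 3, 3); releases (0, 1, 0), pool now (4, 4, 3)
  J5: need (0, 2, 2) fits (4, 4, 3); releases (1, 1, 0), pool now (5, 5, 3)


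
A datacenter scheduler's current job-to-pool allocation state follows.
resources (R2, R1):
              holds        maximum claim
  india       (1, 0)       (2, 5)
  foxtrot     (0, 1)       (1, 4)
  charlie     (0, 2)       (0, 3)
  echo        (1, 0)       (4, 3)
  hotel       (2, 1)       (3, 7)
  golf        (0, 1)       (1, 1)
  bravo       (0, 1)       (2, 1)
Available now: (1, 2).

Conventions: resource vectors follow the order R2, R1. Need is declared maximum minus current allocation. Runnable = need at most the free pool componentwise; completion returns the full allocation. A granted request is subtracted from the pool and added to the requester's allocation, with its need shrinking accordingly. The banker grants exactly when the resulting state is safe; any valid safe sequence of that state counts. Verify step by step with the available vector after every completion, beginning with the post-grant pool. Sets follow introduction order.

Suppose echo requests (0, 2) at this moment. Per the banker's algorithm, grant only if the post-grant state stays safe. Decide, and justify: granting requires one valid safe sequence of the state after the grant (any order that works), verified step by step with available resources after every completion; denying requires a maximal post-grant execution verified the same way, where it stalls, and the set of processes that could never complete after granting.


DENY. Granting would leave the state unsafe.
Key observation: after golf, charlie, foxtrot the pool peaks at (1, 4), and each blocked process is short somewhere: india on R1; echo on R2; hotel on R1; bravo on R2.
After a pretend grant, a maximal execution: golf, charlie, foxtrot — then nothing else fits. Check, step by step:
  pool = (1, 0)
  golf needs (1, 0) <= (1, 0) -> finishes; pool += (0, 1) = (1, 1)
  charlie needs (0, 1) <= (1, 1) -> finishes; pool += (0, 2) = (1, 3)
  foxtrot needs (1, 3) <= (1, 3) -> finishes; pool += (0, 1) = (1, 4)
  india still needs (1, 5) but only (1, 4) is free — short on R1
  echo still needs (3, 1) but only (1, 4) is free — short on R2
  hotel still needs (1, 6) but only (1, 4) is free — short on R1
  bravo still needs (2, 0) but only (1, 4) is free — short on R2
Post-grant, the permanently blocked set is india, echo, hotel and bravo.


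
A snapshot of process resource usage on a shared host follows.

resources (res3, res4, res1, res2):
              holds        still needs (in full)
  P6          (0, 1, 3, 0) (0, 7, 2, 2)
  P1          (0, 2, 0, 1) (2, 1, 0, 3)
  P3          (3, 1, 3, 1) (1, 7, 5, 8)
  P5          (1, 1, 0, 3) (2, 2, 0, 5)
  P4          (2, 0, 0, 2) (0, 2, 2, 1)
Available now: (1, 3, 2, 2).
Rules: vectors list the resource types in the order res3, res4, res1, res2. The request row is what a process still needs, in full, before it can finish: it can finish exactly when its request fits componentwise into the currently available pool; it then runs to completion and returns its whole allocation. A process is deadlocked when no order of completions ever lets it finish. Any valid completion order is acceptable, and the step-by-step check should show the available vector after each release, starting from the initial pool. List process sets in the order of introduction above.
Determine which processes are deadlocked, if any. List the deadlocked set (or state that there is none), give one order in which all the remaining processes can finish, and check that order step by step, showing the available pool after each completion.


The deadlocked set is P6 and P3.
Key observation: the wall is res4: completing P4, P1, P5 brings the pool only to (4, 6, 2, 8), and all the rest need more.
The rest can finish in the order P4, P1, P5. Step-by-step check:
  pool = (1, 3, 2, 2)
  run P4 (needs (0, 2, 2, 1), free (1, 3, 2, 2)); after release of (2, 0, 0, 2) the pool is (3, 3, 2, 4)
  run P1 (needs (2, 1, 0, 3), free (3, 3, 2, 4)); after release of (0, 2, 0, 1) the pool is (3, 5, 2, 5)
  run P5 (needs (2, 2, 0, 5), free (3, 5, 2, 5)); after release of (1, 1, 0, 3) the pool is (4, 6, 2, 8)
The blocked processes can never fit:
  P6 cannot run: need (0, 7, 2, 2) vs free (4, 6, 2, 8) (insufficient res4)
  P3 cannot run: need (1, 7, 5, 8) vs free (4, 6, 2, 8) (insufficient res4 and res1)


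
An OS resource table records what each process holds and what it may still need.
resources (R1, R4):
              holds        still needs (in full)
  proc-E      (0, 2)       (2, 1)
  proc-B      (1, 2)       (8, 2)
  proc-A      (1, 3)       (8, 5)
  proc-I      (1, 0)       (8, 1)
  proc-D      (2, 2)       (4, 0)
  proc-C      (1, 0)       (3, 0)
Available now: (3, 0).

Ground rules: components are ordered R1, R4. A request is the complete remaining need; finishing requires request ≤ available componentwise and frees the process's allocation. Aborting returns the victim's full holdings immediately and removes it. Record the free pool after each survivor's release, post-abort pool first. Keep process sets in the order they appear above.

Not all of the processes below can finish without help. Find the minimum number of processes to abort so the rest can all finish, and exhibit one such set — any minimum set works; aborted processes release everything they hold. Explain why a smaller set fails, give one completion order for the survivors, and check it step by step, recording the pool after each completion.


Abort proc-A and proc-I.
Key observation: the returned (2, 3) from proc-A and proc-I is what brings proc-B — unrunnable before, under any order — into play at step 4.
Minimality, checking each single-abort alternative: proc-E alone leaves proc-B blocked (short on R1); proc-B alone leaves proc-A blocked (short on R1); proc-A alone leaves proc-B blocked (short on R1); proc-I alone leaves proc-B blocked (short on R1); proc-D alone leaves proc-B blocked (short on R1); proc-C alone leaves proc-B blocked (short on R1).
One survivor order: proc-C, proc-E, proc-D, proc-B. Verifying each step (post-abort pool first):
  pool = (5, 3)
  proc-C: need (3, 0) fits (5, 3); releases (1, 0), pool now (6, 3)
  proc-E: need (2, 1) fits (6, 3); releases (0, 2), pool now (6, 5)
  proc-D: need (4, 0) fits (6, 5); releases (2, 2), pool now (8, 7)
  proc-B: need (8, 2) fits (8, 7); releases (1, 2), pool now (9, 9)


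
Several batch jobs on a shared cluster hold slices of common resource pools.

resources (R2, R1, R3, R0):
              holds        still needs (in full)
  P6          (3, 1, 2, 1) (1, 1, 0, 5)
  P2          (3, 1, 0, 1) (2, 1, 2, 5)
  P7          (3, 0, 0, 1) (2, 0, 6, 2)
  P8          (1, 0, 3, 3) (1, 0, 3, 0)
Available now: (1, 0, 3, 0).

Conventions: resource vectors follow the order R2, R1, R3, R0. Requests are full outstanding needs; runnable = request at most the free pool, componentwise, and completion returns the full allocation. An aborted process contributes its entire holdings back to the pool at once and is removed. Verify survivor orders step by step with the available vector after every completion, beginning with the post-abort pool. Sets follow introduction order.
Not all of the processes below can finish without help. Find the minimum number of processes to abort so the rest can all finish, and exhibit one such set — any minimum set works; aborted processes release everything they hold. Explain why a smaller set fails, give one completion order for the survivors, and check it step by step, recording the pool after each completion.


Minimum abort set: P6.
Key observation: before aborting P6, P2 was permanently blocked — no order could ever run it; afterwards it completes at step 3.
Minimality: the empty abort set fails — the state is deadlocked as it stands.
Survivors finish in the order: P8, P7, P2. Verifying each step (pool after the aborts first):
  pool = (4, 1, 5, 1)
  run P8 (needs (1, 0, 3, 0), free (4, 1, 5, 1)); after release of (1, 0, 3, 3) the pool is (5, 1, 8, 4)
  run P7 (needs (2, 0, 6, 2), free (5, 1, 8, 4)); after release of (3, 0, 0, 1) the pool is (8, 1, 8, 5)
  run P2 (needs (2, 1, 2, 5), free (8, 1, 8, 5)); after release of (3, 1, 0, 1) the pool is (11, 2, 8, 6)


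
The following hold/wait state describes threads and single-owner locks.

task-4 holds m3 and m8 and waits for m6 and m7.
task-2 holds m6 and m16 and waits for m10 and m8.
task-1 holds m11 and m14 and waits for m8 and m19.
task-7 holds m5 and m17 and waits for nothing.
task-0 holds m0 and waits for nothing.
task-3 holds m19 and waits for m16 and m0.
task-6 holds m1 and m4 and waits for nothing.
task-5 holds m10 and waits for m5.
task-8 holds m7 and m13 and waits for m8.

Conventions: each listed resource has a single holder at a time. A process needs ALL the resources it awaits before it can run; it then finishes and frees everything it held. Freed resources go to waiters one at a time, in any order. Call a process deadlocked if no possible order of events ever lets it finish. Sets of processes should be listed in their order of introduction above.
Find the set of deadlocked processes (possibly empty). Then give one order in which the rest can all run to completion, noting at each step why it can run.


The deadlocked set is task-4, task-2, task-1, task-3 and task-8.
Key observation: the loop task-4 -> task-2 -> task-4 blocks itself forever; task-8 is caught in further circular waits and task-1 and task-3 wait into the deadlock from upstream.
A valid finishing order for the others: task-6, task-7, task-0, task-5.
Check, step by step:
  run task-6 (it waits on nothing); releases m1 and m4
  run task-7 (it waits on nothing); releases m5 and m17
  run task-0 (it waits on nothing); releases m0
  task-5 waits on m5 — all released -> runs and releases m10
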